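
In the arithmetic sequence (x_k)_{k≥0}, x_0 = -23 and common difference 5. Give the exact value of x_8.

x_k = -23 + (k - 0)·5.
x_8 = -23 + 8·5 = 17.

17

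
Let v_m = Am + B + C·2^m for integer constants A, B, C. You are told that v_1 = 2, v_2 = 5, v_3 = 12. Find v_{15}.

The three given values yield: A + B + 2C = 2; 2A + B + 4C = 5; 3A + B + 8C = 12.
Subtracting the first from the second: A + 2C = 3.
Subtracting the second from the third: A + 4C = 7.
Solving: C = 2, A = -1, then B = -1.
Hence v_{15} = -1·15 + (-1) + 2·32768 = 65520.

65520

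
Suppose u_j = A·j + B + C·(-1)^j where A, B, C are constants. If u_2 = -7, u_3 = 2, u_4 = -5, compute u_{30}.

The three given values yield: 2A + B + C = -7; 3A + B - C = 2; 4A + B + C = -5.
Subtracting the first from the second: A - 2C = 9.
Subtracting the second from the third: A + 2C = -7.
Solving: C = -4, A = 1, then B = -5.
Therefore u_{30} = 30 + (-5) + (-4)·1 = 21.

21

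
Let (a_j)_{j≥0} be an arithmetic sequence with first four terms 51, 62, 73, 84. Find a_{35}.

Common difference d = 11.
a_j = 51 + (j - 0)·11.
a_{35} = 51 + 35·11 = 436.

436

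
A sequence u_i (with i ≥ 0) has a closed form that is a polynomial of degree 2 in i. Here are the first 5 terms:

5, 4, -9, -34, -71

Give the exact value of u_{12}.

1st diffs: -1, -13, -25, -37.
2nd diffs: -12, -12, -12 (constant).
Newton forward-difference form: u_i = 5 + (-1)·C(i,1) + (-12)·C(i,2).
At i = 12: i = 12, so u_{12} = 5 - 12 - 792 = -799.

-799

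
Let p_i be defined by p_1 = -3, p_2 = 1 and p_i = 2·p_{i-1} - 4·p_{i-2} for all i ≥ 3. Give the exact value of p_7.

Iterate the recurrence:
p_3 = 14  p_4 = 24  p_5 = -8  p_6 = -112  p_7 = -192.

-192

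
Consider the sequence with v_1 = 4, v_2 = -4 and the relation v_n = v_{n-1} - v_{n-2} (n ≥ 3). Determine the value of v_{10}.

Iterate the recurrence:
v_3 = -8;  v_4 = -4;  v_5 = 4;  v_6 = 8;  v_7 = 4;  v_8 = -4;  v_9 = -8;  v_{10} = -4.

-4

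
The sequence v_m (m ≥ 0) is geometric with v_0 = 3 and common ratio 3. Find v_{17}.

v_m = 3·3^(m-0).
v_{17} = 3·3^17 = 387420489.

387420489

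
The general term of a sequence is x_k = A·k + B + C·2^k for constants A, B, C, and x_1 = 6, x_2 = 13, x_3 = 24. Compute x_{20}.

At k = 1, 2, 3: A + B + 2C = 6; 2A + B + 4C = 13; 3A + B + 8C = 24.
Subtracting the first from the second: A + 2C = 7.
Subtracting the second from the third: A + 4C = 11.
Solving: C = 2, A = 3, then B = -1.
Hence x_{20} = 3·20 + (-1) + 2·1048576 = 2097211.

2097211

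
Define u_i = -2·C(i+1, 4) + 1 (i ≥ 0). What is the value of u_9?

C(10, 4) = 210, so u_9 = -419.

-419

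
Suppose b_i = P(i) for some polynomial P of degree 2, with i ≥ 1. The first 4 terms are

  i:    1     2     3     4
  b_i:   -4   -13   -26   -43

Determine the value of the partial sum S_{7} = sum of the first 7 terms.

1st diffs: -9, -13, -17.
2nd diffs: -4, -4 (constant).
So b_i = -2i^2 - 3i + 1.
Continuing: -64, -89, -118.
Summing i = 1..7 (7 terms) gives -357.

-357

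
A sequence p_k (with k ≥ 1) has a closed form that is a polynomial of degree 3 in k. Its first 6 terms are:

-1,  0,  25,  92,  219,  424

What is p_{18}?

1st diffs: 1, 25, 67, 127, 205.
2nd diffs: 24, 42, 60, 78.
3rd diffs: 18, 18, 18 (constant).
So p_k = 3k^3 - 6k^2 - 2k + 4.
Evaluating at k = 18 gives p_{18} = 15520.

15520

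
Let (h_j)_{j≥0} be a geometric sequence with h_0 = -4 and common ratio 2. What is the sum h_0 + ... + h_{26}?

h_j = (-4)·2^(j-0).
S = (-4)·(2^27 - 1)/(2 - 1) = (-4)·(134217728 - 1)/(1) = -536870908.

-536870908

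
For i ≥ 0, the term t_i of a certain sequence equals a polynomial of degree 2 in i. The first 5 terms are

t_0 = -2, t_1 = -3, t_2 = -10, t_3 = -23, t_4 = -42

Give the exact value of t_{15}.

1st diffs: -1, -7, -13, -19.
2nd diffs: -6, -6, -6 (constant).
So t_i = -3i^2 + 2i - 2.
Evaluating at i = 15 gives t_{15} = -647.

-647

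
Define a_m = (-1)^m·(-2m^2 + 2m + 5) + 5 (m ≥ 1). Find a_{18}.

(-1)^18 = 1; -2m^2 + 2m + 5 at m=18 is -607; so a_{18} = -602.

-602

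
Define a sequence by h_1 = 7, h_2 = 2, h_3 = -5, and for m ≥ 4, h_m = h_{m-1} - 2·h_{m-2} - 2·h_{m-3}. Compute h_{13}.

3295

Step forward from the initial values:
h_4 = -23; h_5 = -17; h_6 = 39; h_7 = 119; h_8 = 75; h_9 = -241; h_{10} = -629; h_{11} = -297; h_{12} = 1443; h_{13} = 3295.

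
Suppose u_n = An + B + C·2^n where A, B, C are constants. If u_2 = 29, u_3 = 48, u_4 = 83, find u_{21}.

8388678

Write the equations: 2A + B + 4C = 29; 3A + B + 8C = 48; 4A + B + 16C = 83.
Subtracting the first from the second: A + 4C = 19.
Subtracting the second from the third: A + 8C = 35.
Solving: C = 4, A = 3, then B = 7.
Hence u_{21} = 3·21 + 7 + 4·2097152 = 8388678.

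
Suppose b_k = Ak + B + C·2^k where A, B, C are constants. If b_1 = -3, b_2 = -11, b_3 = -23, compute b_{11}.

-4135

At k = 1, 2, 3: A + B + 2C = -3; 2A + B + 4C = -11; 3A + B + 8C = -23.
Subtracting the first from the second: A + 2C = -8.
Subtracting the second from the third: A + 4C = -12.
Solving: C = -2, A = -4, then B = 5.
Hence b_{11} = -4·11 + 5 + (-2)·2048 = -4135.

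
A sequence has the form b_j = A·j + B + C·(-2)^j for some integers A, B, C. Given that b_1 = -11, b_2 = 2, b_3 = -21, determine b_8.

512

At j = 1, 2, 3: A + B - 2C = -11; 2A + B + 4C = 2; 3A + B - 8C = -21.
Subtracting the first from the second: A + 6C = 13.
Subtracting the second from the third: A - 12C = -23.
Solving: C = 2, A = 1, then B = -8.
Therefore b_8 = 8 + (-8) + 2·256 = 512.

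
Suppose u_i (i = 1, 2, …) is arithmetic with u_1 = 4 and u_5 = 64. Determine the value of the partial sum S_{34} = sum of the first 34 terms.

8551

Common difference d = (64 - 4) / (5 - 1) = 15.
u_i = 4 + (i - 1)·15.
u_{34} = 499; S = 34·(4 + 499)/2 = 8551.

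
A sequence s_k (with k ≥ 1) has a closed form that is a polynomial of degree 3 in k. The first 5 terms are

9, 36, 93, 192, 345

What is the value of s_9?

1st diffs: 27, 57, 99, 153.
2nd diffs: 30, 42, 54.
3rd diffs: 12, 12 (constant).
So s_k = 2k^3 + 3k^2 + 4k.
Evaluating at k = 9 gives s_9 = 1737.

1737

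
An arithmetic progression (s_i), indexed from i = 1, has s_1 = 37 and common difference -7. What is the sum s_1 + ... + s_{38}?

s_i = 37 + (i - 1)·(-7).
s_{38} = -222; S = 38·(37 + (-222))/2 = -3515.

-3515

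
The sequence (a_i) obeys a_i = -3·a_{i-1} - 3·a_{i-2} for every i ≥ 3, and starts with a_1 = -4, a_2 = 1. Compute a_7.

Compute successive terms:
a_3 = 9, a_4 = -30, a_5 = 63, a_6 = -99, a_7 = 108.

108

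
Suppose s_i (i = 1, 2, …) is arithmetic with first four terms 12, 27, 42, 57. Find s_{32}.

Common difference d = 15.
s_i = 12 + (i - 1)·15.
s_{32} = 12 + 31·15 = 477.

477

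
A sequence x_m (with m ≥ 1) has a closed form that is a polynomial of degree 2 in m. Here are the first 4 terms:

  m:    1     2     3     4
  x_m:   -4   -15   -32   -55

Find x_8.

1st diffs: -11, -17, -23.
2nd diffs: -6, -6 (constant).
So x_m = -3m^2 - 2m + 1.
Evaluating at m = 8 gives x_8 = -207.

-207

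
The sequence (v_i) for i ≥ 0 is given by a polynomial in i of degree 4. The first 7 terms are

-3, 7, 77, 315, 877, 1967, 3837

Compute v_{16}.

1st diffs: 10, 70, 238, 562, 1090, 1870.
2nd diffs: 60, 168, 324, 528, 780.
3rd diffs: 108, 156, 204, 252.
4th diffs: 48, 48, 48 (constant).
Newton forward-difference form: v_i = -3 + 10·C(i,1) + 60·C(i,2) + 108·C(i,3) + 48·C(i,4).
At i = 16: i = 16, so v_{16} = -3 + 160 + 7200 + 60480 + 87360 = 155197.

155197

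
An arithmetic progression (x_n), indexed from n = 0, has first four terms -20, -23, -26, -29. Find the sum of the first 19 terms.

-893

Common difference d = -3.
x_n = -20 + (n - 0)·(-3).
x_{18} = -74; S = 19·(-20 + (-74))/2 = -893.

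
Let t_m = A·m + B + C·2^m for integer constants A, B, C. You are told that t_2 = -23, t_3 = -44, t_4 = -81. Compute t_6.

At m = 2, 3, 4: 2A + B + 4C = -23; 3A + B + 8C = -44; 4A + B + 16C = -81.
Subtracting the first from the second: A + 4C = -21.
Subtracting the second from the third: A + 8C = -37.
Solving: C = -4, A = -5, then B = 3.
Therefore t_6 = -30 + 3 + (-4)·64 = -283.

-283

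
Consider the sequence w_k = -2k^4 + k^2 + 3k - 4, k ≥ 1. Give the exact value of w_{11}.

w_{11} = -2·11^4 + 1·11^2 + 3·11 - 4 = -29132.

-29132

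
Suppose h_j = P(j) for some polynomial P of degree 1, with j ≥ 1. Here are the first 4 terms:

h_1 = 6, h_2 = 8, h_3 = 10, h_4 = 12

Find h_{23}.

50

1st diffs: 2, 2, 2 (constant).
So h_j = 2j + 4.
Evaluating at j = 23 gives h_{23} = 50.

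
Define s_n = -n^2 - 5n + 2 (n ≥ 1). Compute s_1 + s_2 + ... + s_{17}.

Over n = 1..17: Σn = 153, Σn² = 1785.
Total = (-1)·1785 + (-5)·153 + (2)·17 = -2516.

-2516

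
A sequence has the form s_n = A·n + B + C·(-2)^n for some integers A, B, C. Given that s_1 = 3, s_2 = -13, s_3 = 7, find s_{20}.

Plug in n = 1, 2, 3: A + B - 2C = 3; 2A + B + 4C = -13; 3A + B - 8C = 7.
Subtracting the first from the second: A + 6C = -16.
Subtracting the second from the third: A - 12C = 20.
Solving: C = -2, A = -4, then B = 3.
So s_n = -4·n + 3 + (-2)·(-2)^n; at n=20 this is -2097229.

-2097229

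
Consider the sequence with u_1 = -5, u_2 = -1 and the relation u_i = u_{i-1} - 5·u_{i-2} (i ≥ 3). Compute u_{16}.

Applying the relation repeatedly:
u_3 = 24  u_4 = 29  u_5 = -91  …  u_{13} = 66299  u_{14} = -59921  u_{15} = -391416  u_{16} = -91811.

-91811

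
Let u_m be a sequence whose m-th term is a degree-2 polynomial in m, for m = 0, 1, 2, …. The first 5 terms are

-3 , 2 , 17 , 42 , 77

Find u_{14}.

1st diffs: 5, 15, 25, 35.
2nd diffs: 10, 10, 10 (constant).
Newton forward-difference form: u_m = -3 + 5·C(m,1) + 10·C(m,2).
At m = 14: m = 14, so u_{14} = -3 + 70 + 910 = 977.

977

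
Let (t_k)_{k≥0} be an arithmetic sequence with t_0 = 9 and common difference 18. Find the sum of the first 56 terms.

t_k = 9 + (k - 0)·18.
t_{55} = 999; S = 56·(9 + 999)/2 = 28224.

28224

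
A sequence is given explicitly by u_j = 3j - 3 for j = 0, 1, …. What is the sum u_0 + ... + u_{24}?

825

Over j = 0..24: Σj = 300.
Total = (3)·300 + (-3)·25 = 825.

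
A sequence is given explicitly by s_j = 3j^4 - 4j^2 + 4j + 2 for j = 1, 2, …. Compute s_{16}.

195650

s_{16} = 3·16^4 - 4·16^2 + 4·16 + 2 = 195650.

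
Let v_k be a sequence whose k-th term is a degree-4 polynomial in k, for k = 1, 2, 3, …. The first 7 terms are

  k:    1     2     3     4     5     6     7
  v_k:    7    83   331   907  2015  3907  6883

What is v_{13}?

70351

1st diffs: 76, 248, 576, 1108, 1892, 2976.
2nd diffs: 172, 328, 532, 784, 1084.
3rd diffs: 156, 204, 252, 300.
4th diffs: 48, 48, 48 (constant).
So v_k = 2k^4 + 6k^3 + 4k - 5.
Evaluating at k = 13 gives v_{13} = 70351.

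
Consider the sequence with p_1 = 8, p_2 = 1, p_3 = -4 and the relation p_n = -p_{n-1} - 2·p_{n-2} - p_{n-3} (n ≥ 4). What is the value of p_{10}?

-24

Iterate the recurrence:
p_4 = -6  p_5 = 13  p_6 = 3  p_7 = -23  p_8 = 4  p_9 = 39  p_{10} = -24.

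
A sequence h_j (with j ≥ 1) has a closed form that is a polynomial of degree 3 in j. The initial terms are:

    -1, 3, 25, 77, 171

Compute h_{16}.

7409

1st diffs: 4, 22, 52, 94.
2nd diffs: 18, 30, 42.
3rd diffs: 12, 12 (constant).
Newton forward-difference form: h_j = -1 + 4·C(j-1,1) + 18·C(j-1,2) + 12·C(j-1,3).
At j = 16: j-1 = 15, so h_{16} = -1 + 60 + 1890 + 5460 = 7409.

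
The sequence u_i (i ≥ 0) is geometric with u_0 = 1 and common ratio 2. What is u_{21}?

u_i = 1·2^(i-0).
u_{21} = 1·2^21 = 2097152.

2097152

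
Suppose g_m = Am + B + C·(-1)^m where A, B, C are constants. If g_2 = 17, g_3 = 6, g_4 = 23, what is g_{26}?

The three given values yield: 2A + B + C = 17; 3A + B - C = 6; 4A + B + C = 23.
Subtracting the first from the second: A - 2C = -11.
Subtracting the second from the third: A + 2C = 17.
Solving: C = 7, A = 3, then B = 4.
So g_m = 3·m + 4 + 7·(-1)^m; at m=26 this is 89.

89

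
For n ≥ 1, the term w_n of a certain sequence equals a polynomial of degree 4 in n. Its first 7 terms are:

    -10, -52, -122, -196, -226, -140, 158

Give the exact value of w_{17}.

1st diffs: -42, -70, -74, -30, 86, 298.
2nd diffs: -28, -4, 44, 116, 212.
3rd diffs: 24, 48, 72, 96.
4th diffs: 24, 24, 24 (constant).
Newton forward-difference form: w_n = -10 + (-42)·C(n-1,1) + (-28)·C(n-1,2) + 24·C(n-1,3) + 24·C(n-1,4).
At n = 17: n-1 = 16, so w_{17} = -10 - 672 - 3360 + 13440 + 43680 = 53078.

53078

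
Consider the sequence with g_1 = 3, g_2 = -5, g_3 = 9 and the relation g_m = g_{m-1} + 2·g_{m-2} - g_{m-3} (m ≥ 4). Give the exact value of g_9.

115

Step forward from the initial values:
g_4 = -4, g_5 = 19, g_6 = 2, g_7 = 44, g_8 = 29, g_9 = 115.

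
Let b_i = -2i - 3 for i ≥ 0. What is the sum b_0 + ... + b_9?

-120

Over i = 0..9: Σi = 45.
Total = (-2)·45 + (-3)·10 = -120.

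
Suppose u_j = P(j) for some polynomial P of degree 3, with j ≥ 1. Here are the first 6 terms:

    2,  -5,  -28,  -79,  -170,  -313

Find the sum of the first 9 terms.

-3090

1st diffs: -7, -23, -51, -91, -143.
2nd diffs: -16, -28, -40, -52.
3rd diffs: -12, -12, -12 (constant).
Newton forward-difference form: u_j = 2 + (-7)·C(j-1,1) + (-16)·C(j-1,2) + (-12)·C(j-1,3).
Continuing: -520, -803, -1174.
Summing j = 1..9 (9 terms) gives -3090.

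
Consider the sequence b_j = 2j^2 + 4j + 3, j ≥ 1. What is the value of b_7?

129

b_7 = 2·7^2 + 4·7 + 3 = 129.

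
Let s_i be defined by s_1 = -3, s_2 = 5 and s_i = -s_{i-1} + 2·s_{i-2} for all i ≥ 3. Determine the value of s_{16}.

87381

Iterate the recurrence:
s_3 = -11;  s_4 = 21;  s_5 = -43;  …;  s_{13} = -10923;  s_{14} = 21845;  s_{15} = -43691;  s_{16} = 87381.
(Characteristic roots are 1 and -2.)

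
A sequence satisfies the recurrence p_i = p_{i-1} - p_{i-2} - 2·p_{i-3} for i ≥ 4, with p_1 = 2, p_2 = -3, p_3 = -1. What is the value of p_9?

p_4 = -2, p_5 = 5, p_6 = 9, p_7 = 8, p_8 = -11, p_9 = -37.

-37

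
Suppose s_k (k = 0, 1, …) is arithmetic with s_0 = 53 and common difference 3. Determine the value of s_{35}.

s_k = 53 + (k - 0)·3.
s_{35} = 53 + 35·3 = 158.

158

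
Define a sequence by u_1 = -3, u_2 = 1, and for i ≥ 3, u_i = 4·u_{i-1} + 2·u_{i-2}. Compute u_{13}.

-4283328

u_3 = -2  u_4 = -6  u_5 = -28  …  u_{10} = -48624  u_{11} = -216352  u_{12} = -962656  u_{13} = -4283328.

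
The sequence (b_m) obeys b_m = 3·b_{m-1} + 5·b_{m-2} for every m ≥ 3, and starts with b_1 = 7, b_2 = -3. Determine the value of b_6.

Applying the relation repeatedly:
b_3 = 26, b_4 = 63, b_5 = 319, b_6 = 1272.

1272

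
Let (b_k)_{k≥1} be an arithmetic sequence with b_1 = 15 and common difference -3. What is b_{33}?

-81

b_k = 15 + (k - 1)·(-3).
b_{33} = 15 + 32·(-3) = -81.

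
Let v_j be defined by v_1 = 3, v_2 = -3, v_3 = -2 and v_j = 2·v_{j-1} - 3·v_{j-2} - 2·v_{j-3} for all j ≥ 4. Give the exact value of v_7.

Step forward from the initial values:
v_4 = -1, v_5 = 10, v_6 = 27, v_7 = 26.

26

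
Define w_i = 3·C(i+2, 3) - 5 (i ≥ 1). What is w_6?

163

C(8, 3) = 56, so w_6 = 163.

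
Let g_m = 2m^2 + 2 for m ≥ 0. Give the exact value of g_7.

g_7 = 2·7^2 + 2 = 100.

100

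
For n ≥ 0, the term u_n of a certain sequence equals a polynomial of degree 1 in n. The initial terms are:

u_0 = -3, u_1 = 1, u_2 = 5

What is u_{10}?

37

1st diffs: 4, 4 (constant).
So u_n = 4n - 3.
Evaluating at n = 10 gives u_{10} = 37.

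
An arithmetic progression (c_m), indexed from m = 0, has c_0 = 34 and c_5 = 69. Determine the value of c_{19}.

Common difference d = (69 - 34) / (5 - 0) = 7.
c_m = 34 + (m - 0)·7.
c_{19} = 34 + 19·7 = 167.

167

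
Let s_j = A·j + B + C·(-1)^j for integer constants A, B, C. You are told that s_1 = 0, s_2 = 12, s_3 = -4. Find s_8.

The three given values yield: A + B - C = 0; 2A + B + C = 12; 3A + B - C = -4.
Subtracting the first from the second: A + 2C = 12.
Subtracting the second from the third: A - 2C = -16.
Solving: C = 7, A = -2, then B = 9.
Therefore s_8 = -16 + 9 + 7·1 = 0.

0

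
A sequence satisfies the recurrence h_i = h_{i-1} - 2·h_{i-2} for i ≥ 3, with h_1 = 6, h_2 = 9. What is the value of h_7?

Applying the relation repeatedly:
h_3 = -3; h_4 = -21; h_5 = -15; h_6 = 27; h_7 = 57.

57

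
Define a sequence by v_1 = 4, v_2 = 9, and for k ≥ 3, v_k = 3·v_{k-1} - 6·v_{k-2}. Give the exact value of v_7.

351

Iterate the recurrence:
v_3 = 3  v_4 = -45  v_5 = -153  v_6 = -189  v_7 = 351.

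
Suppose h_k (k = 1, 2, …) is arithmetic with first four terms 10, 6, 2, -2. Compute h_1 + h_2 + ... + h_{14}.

Common difference d = -4.
h_k = 10 + (k - 1)·(-4).
h_{14} = -42; S = 14·(10 + (-42))/2 = -224.

-224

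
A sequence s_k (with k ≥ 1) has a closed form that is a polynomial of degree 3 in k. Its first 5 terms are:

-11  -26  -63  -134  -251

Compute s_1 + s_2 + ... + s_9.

1st diffs: -15, -37, -71, -117.
2nd diffs: -22, -34, -46.
3rd diffs: -12, -12 (constant).
So s_k = -2k^3 + k^2 - 4k - 6.
Continuing: -426, -671, -998, -1419.
Summing k = 1..9 (9 terms) gives -3999.

-3999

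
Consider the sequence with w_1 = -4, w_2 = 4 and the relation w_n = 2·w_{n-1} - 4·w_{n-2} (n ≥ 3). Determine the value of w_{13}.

-16384

Compute successive terms:
w_3 = 24;  w_4 = 32;  w_5 = -32;  …;  w_{10} = 2048;  w_{11} = -2048;  w_{12} = -12288;  w_{13} = -16384.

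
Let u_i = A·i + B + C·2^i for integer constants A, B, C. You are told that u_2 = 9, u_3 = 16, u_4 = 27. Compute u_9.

The three given values yield: 2A + B + 4C = 9; 3A + B + 8C = 16; 4A + B + 16C = 27.
Subtracting the first from the second: A + 4C = 7.
Subtracting the second from the third: A + 8C = 11.
Solving: C = 1, A = 3, then B = -1.
So u_i = 3·i + (-1) + 1·2^i; at i=9 this is 538.

538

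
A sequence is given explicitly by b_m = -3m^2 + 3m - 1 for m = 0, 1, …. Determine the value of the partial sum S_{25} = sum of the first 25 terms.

Over m = 0..24: Σm = 300, Σm² = 4900.
Total = (-3)·4900 + (3)·300 + (-1)·25 = -13825.

-13825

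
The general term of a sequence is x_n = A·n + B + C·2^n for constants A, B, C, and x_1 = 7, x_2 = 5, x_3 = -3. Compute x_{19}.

-1572779

Write the equations: A + B + 2C = 7; 2A + B + 4C = 5; 3A + B + 8C = -3.
Subtracting the first from the second: A + 2C = -2.
Subtracting the second from the third: A + 4C = -8.
Solving: C = -3, A = 4, then B = 9.
Therefore x_{19} = 76 + 9 + (-3)·524288 = -1572779.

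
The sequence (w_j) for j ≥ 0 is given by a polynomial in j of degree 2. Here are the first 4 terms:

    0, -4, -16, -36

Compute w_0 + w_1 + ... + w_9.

-1140

1st diffs: -4, -12, -20.
2nd diffs: -8, -8 (constant).
Newton forward-difference form: w_j = (-4)·C(j,1) + (-8)·C(j,2).
Continuing: …, -64, -100, -144, -196, …, w_9 = -324.
Summing j = 0..9 (10 terms) gives -1140.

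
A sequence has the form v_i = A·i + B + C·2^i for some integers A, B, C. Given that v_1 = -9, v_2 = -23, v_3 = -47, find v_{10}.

Write the equations: A + B + 2C = -9; 2A + B + 4C = -23; 3A + B + 8C = -47.
Subtracting the first from the second: A + 2C = -14.
Subtracting the second from the third: A + 4C = -24.
Solving: C = -5, A = -4, then B = 5.
So v_i = -4·i + 5 + (-5)·2^i; at i=10 this is -5155.

-5155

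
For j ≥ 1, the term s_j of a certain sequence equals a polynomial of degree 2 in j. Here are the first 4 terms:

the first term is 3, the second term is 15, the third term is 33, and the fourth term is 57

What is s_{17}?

915

1st diffs: 12, 18, 24.
2nd diffs: 6, 6 (constant).
Newton forward-difference form: s_j = 3 + 12·C(j-1,1) + 6·C(j-1,2).
At j = 17: j-1 = 16, so s_{17} = 3 + 192 + 720 = 915.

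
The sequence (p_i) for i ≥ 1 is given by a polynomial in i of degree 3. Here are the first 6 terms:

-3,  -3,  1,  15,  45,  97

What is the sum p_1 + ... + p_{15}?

9965

1st diffs: 0, 4, 14, 30, 52.
2nd diffs: 4, 10, 16, 22.
3rd diffs: 6, 6, 6 (constant).
So p_i = i^3 - 4i^2 + 5i - 5.
Continuing: …, 177, 291, 445, 645, …, p_{15} = 2545.
Summing i = 1..15 (15 terms) gives 9965.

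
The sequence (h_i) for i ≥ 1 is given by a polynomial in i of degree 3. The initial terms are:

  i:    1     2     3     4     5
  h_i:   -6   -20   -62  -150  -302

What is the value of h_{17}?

-13670

1st diffs: -14, -42, -88, -152.
2nd diffs: -28, -46, -64.
3rd diffs: -18, -18 (constant).
So h_i = -3i^3 + 4i^2 - 5i - 2.
Evaluating at i = 17 gives h_{17} = -13670.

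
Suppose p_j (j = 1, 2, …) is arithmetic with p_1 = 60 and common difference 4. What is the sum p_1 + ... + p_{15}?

p_j = 60 + (j - 1)·4.
p_{15} = 116; S = 15·(60 + 116)/2 = 1320.

1320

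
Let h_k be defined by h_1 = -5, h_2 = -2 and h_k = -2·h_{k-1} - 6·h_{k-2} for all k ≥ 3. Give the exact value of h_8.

Step forward from the initial values:
h_3 = 34, h_4 = -56, h_5 = -92, h_6 = 520, h_7 = -488, h_8 = -2144.

-2144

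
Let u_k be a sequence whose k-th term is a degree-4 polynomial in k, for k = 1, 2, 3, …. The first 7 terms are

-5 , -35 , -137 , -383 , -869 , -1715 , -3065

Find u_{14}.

-43763

1st diffs: -30, -102, -246, -486, -846, -1350.
2nd diffs: -72, -144, -240, -360, -504.
3rd diffs: -72, -96, -120, -144.
4th diffs: -24, -24, -24 (constant).
Newton forward-difference form: u_k = -5 + (-30)·C(k-1,1) + (-72)·C(k-1,2) + (-72)·C(k-1,3) + (-24)·C(k-1,4).
At k = 14: k-1 = 13, so u_{14} = -5 - 390 - 5616 - 20592 - 17160 = -43763.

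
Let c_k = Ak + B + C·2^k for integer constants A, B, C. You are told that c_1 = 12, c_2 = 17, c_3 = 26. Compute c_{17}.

The three given values yield: A + B + 2C = 12; 2A + B + 4C = 17; 3A + B + 8C = 26.
Subtracting the first from the second: A + 2C = 5.
Subtracting the second from the third: A + 4C = 9.
Solving: C = 2, A = 1, then B = 7.
So c_k = 1·k + 7 + 2·2^k; at k=17 this is 262168.

262168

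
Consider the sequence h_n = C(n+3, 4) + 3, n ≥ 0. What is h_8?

C(11, 4) = 330, so h_8 = 333.

333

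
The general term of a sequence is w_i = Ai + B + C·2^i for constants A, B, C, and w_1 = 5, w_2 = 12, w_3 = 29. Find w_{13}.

40919

Write the equations: A + B + 2C = 5; 2A + B + 4C = 12; 3A + B + 8C = 29.
Subtracting the first from the second: A + 2C = 7.
Subtracting the second from the third: A + 4C = 17.
Solving: C = 5, A = -3, then B = -2.
So w_i = -3·i + (-2) + 5·2^i; at i=13 this is 40919.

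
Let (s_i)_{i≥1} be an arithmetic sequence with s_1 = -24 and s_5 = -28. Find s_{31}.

-54

Common difference d = (-28 - (-24)) / (5 - 1) = -1.
s_i = -24 + (i - 1)·(-1).
s_{31} = -24 + 30·(-1) = -54.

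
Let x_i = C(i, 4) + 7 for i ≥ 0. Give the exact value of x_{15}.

1372

C(15, 4) = 1365, so x_{15} = 1372.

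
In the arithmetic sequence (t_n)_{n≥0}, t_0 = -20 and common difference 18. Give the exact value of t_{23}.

t_n = -20 + (n - 0)·18.
t_{23} = -20 + 23·18 = 394.

394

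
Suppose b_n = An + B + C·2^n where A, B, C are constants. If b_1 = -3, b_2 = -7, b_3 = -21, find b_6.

Plug in n = 1, 2, 3: A + B + 2C = -3; 2A + B + 4C = -7; 3A + B + 8C = -21.
Subtracting the first from the second: A + 2C = -4.
Subtracting the second from the third: A + 4C = -14.
Solving: C = -5, A = 6, then B = 1.
So b_n = 6·n + 1 + (-5)·2^n; at n=6 this is -283.

-283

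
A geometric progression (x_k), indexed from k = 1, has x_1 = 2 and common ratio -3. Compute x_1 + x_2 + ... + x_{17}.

64570082

x_k = 2·(-3)^(k-1).
S = 2·((-3)^17 - 1)/(-3 - 1) = 2·(-129140163 - 1)/(-4) = 64570082.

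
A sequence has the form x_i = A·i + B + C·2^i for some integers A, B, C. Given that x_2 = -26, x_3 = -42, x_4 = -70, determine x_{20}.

The three given values yield: 2A + B + 4C = -26; 3A + B + 8C = -42; 4A + B + 16C = -70.
Subtracting the first from the second: A + 4C = -16.
Subtracting the second from the third: A + 8C = -28.
Solving: C = -3, A = -4, then B = -6.
Therefore x_{20} = -80 + (-6) + (-3)·1048576 = -3145814.

-3145814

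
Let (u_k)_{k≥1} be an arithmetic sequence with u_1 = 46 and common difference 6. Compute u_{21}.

u_k = 46 + (k - 1)·6.
u_{21} = 46 + 20·6 = 166.

166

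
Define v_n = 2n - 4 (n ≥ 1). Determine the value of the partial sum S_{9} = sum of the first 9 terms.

54

Over n = 1..9: Σn = 45.
Total = (2)·45 + (-4)·9 = 54.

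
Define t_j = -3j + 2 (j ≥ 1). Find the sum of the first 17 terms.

-425

Over j = 1..17: Σj = 153.
Total = (-3)·153 + (2)·17 = -425.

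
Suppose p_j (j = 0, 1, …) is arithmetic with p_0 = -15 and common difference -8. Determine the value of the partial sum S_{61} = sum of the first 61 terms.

-15555

p_j = -15 + (j - 0)·(-8).
p_{60} = -495; S = 61·(-15 + (-495))/2 = -15555.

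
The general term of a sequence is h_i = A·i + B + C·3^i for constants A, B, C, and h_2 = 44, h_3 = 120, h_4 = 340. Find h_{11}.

708632

At i = 2, 3, 4: 2A + B + 9C = 44; 3A + B + 27C = 120; 4A + B + 81C = 340.
Subtracting the first from the second: A + 18C = 76.
Subtracting the second from the third: A + 54C = 220.
Solving: C = 4, A = 4, then B = 0.
Hence h_{11} = 4·11 + 0 + 4·177147 = 708632.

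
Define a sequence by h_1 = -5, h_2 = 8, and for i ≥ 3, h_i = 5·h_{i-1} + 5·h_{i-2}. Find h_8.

Compute successive terms:
h_3 = 15;  h_4 = 115;  h_5 = 650;  h_6 = 3825;  h_7 = 22375;  h_8 = 131000.

131000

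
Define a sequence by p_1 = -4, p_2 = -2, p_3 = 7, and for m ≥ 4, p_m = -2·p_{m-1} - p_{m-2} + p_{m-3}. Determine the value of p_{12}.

Iterate the recurrence:
p_4 = -16; p_5 = 23; p_6 = -23; p_7 = 7; p_8 = 32; p_9 = -94; p_{10} = 163; p_{11} = -200; p_{12} = 143.

143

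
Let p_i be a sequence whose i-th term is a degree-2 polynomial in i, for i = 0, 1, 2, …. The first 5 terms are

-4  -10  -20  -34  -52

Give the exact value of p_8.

-164

1st diffs: -6, -10, -14, -18.
2nd diffs: -4, -4, -4 (constant).
So p_i = -2i^2 - 4i - 4.
Evaluating at i = 8 gives p_8 = -164.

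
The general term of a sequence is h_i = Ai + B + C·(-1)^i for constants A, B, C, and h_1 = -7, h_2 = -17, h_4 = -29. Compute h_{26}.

-161

The three given values yield: A + B - C = -7; 2A + B + C = -17; 4A + B + C = -29.
Subtracting the first from the second: A + 2C = -10.
Subtracting the second from the third: 2A = -12.
Solving: C = -2, A = -6, then B = -3.
So h_i = -6·i + (-3) + (-2)·(-1)^i; at i=26 this is -161.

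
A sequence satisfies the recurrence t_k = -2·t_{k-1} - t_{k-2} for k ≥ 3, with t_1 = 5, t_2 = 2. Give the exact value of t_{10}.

Iterate the recurrence:
t_3 = -9;  t_4 = 16;  t_5 = -23;  t_6 = 30;  t_7 = -37;  t_8 = 44;  t_9 = -51;  t_{10} = 58.
(Characteristic roots are -1 and -1.)

58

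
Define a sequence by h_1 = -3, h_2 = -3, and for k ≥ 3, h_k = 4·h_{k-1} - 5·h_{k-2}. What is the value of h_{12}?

-27333

h_3 = 3, h_4 = 27, h_5 = 93, h_6 = 237, h_7 = 483, h_8 = 747, h_9 = 573, h_{10} = -1443, h_{11} = -8637, h_{12} = -27333.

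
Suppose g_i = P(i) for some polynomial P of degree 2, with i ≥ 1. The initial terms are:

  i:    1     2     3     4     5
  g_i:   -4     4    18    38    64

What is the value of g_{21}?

1st diffs: 8, 14, 20, 26.
2nd diffs: 6, 6, 6 (constant).
So g_i = 3i^2 - i - 6.
Evaluating at i = 21 gives g_{21} = 1296.

1296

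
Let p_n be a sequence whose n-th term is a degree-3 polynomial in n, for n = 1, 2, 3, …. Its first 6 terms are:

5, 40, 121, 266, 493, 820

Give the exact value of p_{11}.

4585

1st diffs: 35, 81, 145, 227, 327.
2nd diffs: 46, 64, 82, 100.
3rd diffs: 18, 18, 18 (constant).
Newton forward-difference form: p_n = 5 + 35·C(n-1,1) + 46·C(n-1,2) + 18·C(n-1,3).
At n = 11: n-1 = 10, so p_{11} = 5 + 350 + 2070 + 2160 = 4585.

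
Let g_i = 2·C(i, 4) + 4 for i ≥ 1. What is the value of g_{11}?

664

C(11, 4) = 330, so g_{11} = 664.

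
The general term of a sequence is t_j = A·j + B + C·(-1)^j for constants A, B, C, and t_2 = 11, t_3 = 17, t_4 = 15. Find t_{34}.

75

Plug in j = 2, 3, 4: 2A + B + C = 11; 3A + B - C = 17; 4A + B + C = 15.
Subtracting the first from the second: A - 2C = 6.
Subtracting the second from the third: A + 2C = -2.
Solving: C = -2, A = 2, then B = 9.
So t_j = 2·j + 9 + (-2)·(-1)^j; at j=34 this is 75.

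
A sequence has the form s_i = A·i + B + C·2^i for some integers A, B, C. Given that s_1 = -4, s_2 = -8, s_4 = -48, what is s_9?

The three given values yield: A + B + 2C = -4; 2A + B + 4C = -8; 4A + B + 16C = -48.
Subtracting the first from the second: A + 2C = -4.
Subtracting the second from the third: 2A + 12C = -40.
Solving: C = -4, A = 4, then B = 0.
Hence s_9 = 4·9 + 0 + (-4)·512 = -2012.

-2012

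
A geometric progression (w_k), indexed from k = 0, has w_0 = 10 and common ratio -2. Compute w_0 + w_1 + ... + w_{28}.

w_k = 10·(-2)^(k-0).
S = 10·((-2)^29 - 1)/(-2 - 1) = 10·(-536870912 - 1)/(-3) = 1789569710.

1789569710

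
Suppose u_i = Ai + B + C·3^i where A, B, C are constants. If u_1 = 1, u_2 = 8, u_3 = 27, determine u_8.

6566

Write the equations: A + B + 3C = 1; 2A + B + 9C = 8; 3A + B + 27C = 27.
Subtracting the first from the second: A + 6C = 7.
Subtracting the second from the third: A + 18C = 19.
Solving: C = 1, A = 1, then B = -3.
Therefore u_8 = 8 + (-3) + 1·6561 = 6566.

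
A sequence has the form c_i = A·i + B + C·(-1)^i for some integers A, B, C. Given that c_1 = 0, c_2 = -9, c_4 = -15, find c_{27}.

At i = 1, 2, 4: A + B - C = 0; 2A + B + C = -9; 4A + B + C = -15.
Subtracting the first from the second: A + 2C = -9.
Subtracting the second from the third: 2A = -6.
Solving: C = -3, A = -3, then B = 0.
Therefore c_{27} = -81 + 0 + (-3)·(-1) = -78.

-78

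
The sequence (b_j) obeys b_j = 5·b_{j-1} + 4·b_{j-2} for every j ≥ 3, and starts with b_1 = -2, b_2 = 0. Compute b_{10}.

Iterate the recurrence:
b_3 = -8  b_4 = -40  b_5 = -232  b_6 = -1320  b_7 = -7528  b_8 = -42920  b_9 = -244712  b_{10} = -1395240.

-1395240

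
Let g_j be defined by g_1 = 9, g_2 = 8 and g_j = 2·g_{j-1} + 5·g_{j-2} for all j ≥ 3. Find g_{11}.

Applying the relation repeatedly:
g_3 = 61; g_4 = 162; g_5 = 629; g_6 = 2068; g_7 = 7281; g_8 = 24902; g_9 = 86209; g_{10} = 296928; g_{11} = 1024901.

1024901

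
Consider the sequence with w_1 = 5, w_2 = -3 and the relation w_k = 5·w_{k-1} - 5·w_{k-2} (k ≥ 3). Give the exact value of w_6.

-2700

Applying the relation repeatedly:
w_3 = -40; w_4 = -185; w_5 = -725; w_6 = -2700.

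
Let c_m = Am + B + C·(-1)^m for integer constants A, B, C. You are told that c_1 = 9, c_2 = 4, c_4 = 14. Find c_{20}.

94

The three given values yield: A + B - C = 9; 2A + B + C = 4; 4A + B + C = 14.
Subtracting the first from the second: A + 2C = -5.
Subtracting the second from the third: 2A = 10.
Solving: C = -5, A = 5, then B = -1.
Therefore c_{20} = 100 + (-1) + (-5)·1 = 94.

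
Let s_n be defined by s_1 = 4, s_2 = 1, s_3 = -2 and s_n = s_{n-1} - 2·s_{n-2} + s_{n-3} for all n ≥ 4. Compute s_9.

s_4 = 0, s_5 = 5, s_6 = 3, s_7 = -7, s_8 = -8, s_9 = 9.

9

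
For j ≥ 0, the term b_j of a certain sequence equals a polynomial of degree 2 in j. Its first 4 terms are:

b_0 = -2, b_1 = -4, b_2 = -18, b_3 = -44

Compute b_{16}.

1st diffs: -2, -14, -26.
2nd diffs: -12, -12 (constant).
Newton forward-difference form: b_j = -2 + (-2)·C(j,1) + (-12)·C(j,2).
At j = 16: j = 16, so b_{16} = -2 - 32 - 1440 = -1474.

-1474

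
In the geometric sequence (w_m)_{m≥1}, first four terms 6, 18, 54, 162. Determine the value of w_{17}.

Common ratio r = 3.
w_m = 6·3^(m-1).
w_{17} = 6·3^16 = 258280326.

258280326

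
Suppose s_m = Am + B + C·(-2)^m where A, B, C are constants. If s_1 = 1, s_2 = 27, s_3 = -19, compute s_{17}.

-524247

At m = 1, 2, 3: A + B - 2C = 1; 2A + B + 4C = 27; 3A + B - 8C = -19.
Subtracting the first from the second: A + 6C = 26.
Subtracting the second from the third: A - 12C = -46.
Solving: C = 4, A = 2, then B = 7.
So s_m = 2·m + 7 + 4·(-2)^m; at m=17 this is -524247.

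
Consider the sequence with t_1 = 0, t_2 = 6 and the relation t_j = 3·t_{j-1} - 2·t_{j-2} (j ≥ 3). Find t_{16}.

Step forward from the initial values:
t_3 = 18; t_4 = 42; t_5 = 90; …; t_{13} = 24570; t_{14} = 49146; t_{15} = 98298; t_{16} = 196602.
(Characteristic roots are 2 and 1.)

196602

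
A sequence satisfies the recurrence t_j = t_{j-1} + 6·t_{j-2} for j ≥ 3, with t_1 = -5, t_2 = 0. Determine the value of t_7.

Iterate the recurrence:
t_3 = -30, t_4 = -30, t_5 = -210, t_6 = -390, t_7 = -1650.
(Characteristic roots are 3 and -2.)

-1650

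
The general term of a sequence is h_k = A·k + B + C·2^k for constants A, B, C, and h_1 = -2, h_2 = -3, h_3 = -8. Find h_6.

Plug in k = 1, 2, 3: A + B + 2C = -2; 2A + B + 4C = -3; 3A + B + 8C = -8.
Subtracting the first from the second: A + 2C = -1.
Subtracting the second from the third: A + 4C = -5.
Solving: C = -2, A = 3, then B = -1.
Hence h_6 = 3·6 + (-1) + (-2)·64 = -111.

-111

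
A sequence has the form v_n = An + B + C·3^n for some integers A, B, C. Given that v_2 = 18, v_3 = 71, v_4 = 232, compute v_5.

717

At n = 2, 3, 4: 2A + B + 9C = 18; 3A + B + 27C = 71; 4A + B + 81C = 232.
Subtracting the first from the second: A + 18C = 53.
Subtracting the second from the third: A + 54C = 161.
Solving: C = 3, A = -1, then B = -7.
Hence v_5 = -1·5 + (-7) + 3·243 = 717.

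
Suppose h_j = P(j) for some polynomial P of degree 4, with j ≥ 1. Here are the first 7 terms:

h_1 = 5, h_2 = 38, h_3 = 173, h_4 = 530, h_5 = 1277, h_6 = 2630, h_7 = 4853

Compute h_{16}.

131330

1st diffs: 33, 135, 357, 747, 1353, 2223.
2nd diffs: 102, 222, 390, 606, 870.
3rd diffs: 120, 168, 216, 264.
4th diffs: 48, 48, 48 (constant).
Newton forward-difference form: h_j = 5 + 33·C(j-1,1) + 102·C(j-1,2) + 120·C(j-1,3) + 48·C(j-1,4).
At j = 16: j-1 = 15, so h_{16} = 5 + 495 + 10710 + 54600 + 65520 = 131330.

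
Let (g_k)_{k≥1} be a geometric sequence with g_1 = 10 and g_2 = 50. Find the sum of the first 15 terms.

Common ratio r = 5.
g_k = 10·5^(k-1).
S = 10·(5^15 - 1)/(5 - 1) = 10·(30517578125 - 1)/(4) = 76293945310.

76293945310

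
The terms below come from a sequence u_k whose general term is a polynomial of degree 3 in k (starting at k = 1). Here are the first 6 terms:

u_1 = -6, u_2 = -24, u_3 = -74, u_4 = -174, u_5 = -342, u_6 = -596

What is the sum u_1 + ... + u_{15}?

1st diffs: -18, -50, -100, -168, -254.
2nd diffs: -32, -50, -68, -86.
3rd diffs: -18, -18, -18 (constant).
Newton forward-difference form: u_k = -6 + (-18)·C(k-1,1) + (-32)·C(k-1,2) + (-18)·C(k-1,3).
Continuing: …, -954, -1434, -2054, -2832, …, u_{15} = -9722.
Summing k = 1..15 (15 terms) gives -41110.

-41110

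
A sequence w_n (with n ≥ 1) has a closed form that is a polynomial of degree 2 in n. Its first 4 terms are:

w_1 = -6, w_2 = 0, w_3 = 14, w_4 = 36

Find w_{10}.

1st diffs: 6, 14, 22.
2nd diffs: 8, 8 (constant).
So w_n = 4n^2 - 6n - 4.
Evaluating at n = 10 gives w_{10} = 336.

336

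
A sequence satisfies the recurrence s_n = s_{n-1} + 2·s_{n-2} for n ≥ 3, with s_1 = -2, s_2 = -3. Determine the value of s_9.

-427

Compute successive terms:
s_3 = -7  s_4 = -13  s_5 = -27  s_6 = -53  s_7 = -107  s_8 = -213  s_9 = -427.
(Characteristic roots are 2 and -1.)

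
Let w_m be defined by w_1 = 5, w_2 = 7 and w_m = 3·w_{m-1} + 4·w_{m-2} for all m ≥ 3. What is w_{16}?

2576980375

Iterate the recurrence:
w_3 = 41, w_4 = 151, w_5 = 617, …, w_{13} = 40265321, w_{14} = 161061271, w_{15} = 644245097, w_{16} = 2576980375.
(Characteristic roots are 4 and -1.)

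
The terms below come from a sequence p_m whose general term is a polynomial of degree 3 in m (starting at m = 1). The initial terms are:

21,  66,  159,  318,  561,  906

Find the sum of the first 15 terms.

51450

1st diffs: 45, 93, 159, 243, 345.
2nd diffs: 48, 66, 84, 102.
3rd diffs: 18, 18, 18 (constant).
Newton forward-difference form: p_m = 21 + 45·C(m-1,1) + 48·C(m-1,2) + 18·C(m-1,3).
Continuing: …, 1371, 1974, 2733, 3666, …, p_{15} = 11571.
Summing m = 1..15 (15 terms) gives 51450.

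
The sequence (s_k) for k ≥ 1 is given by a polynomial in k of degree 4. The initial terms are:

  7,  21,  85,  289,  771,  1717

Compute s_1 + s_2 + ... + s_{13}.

1st diffs: 14, 64, 204, 482, 946.
2nd diffs: 50, 140, 278, 464.
3rd diffs: 90, 138, 186.
4th diffs: 48, 48 (constant).
So s_k = 2k^4 - 5k^3 + 5k^2 + 4k + 1.
Continuing: …, 3361, 5985, 9919, 15541, …, s_{13} = 47035.
Summing k = 1..13 (13 terms) gives 141609.

141609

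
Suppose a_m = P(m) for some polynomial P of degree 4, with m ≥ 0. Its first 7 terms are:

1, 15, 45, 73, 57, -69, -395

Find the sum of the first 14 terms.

-58954

1st diffs: 14, 30, 28, -16, -126, -326.
2nd diffs: 16, -2, -44, -110, -200.
3rd diffs: -18, -42, -66, -90.
4th diffs: -24, -24, -24 (constant).
Newton forward-difference form: a_m = 1 + 14·C(m,1) + 16·C(m,2) + (-18)·C(m,3) + (-24)·C(m,4).
Continuing: …, -1035, -2127, -3833, -6339, …, a_{13} = -20877.
Summing m = 0..13 (14 terms) gives -58954.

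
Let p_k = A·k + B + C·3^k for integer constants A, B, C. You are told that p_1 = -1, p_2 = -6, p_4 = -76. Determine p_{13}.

At k = 1, 2, 4: A + B + 3C = -1; 2A + B + 9C = -6; 4A + B + 81C = -76.
Subtracting the first from the second: A + 6C = -5.
Subtracting the second from the third: 2A + 72C = -70.
Solving: C = -1, A = 1, then B = 1.
So p_k = 1·k + 1 + (-1)·3^k; at k=13 this is -1594309.

-1594309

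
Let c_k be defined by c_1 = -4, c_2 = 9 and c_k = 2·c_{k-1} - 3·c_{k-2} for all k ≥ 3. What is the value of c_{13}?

-7296

Iterate the recurrence:
c_3 = 30;  c_4 = 33;  c_5 = -24;  …;  c_{10} = 1329;  c_{11} = 678;  c_{12} = -2631;  c_{13} = -7296.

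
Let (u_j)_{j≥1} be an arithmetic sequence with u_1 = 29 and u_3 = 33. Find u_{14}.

Common difference d = (33 - 29) / (3 - 1) = 2.
u_j = 29 + (j - 1)·2.
u_{14} = 29 + 13·2 = 55.

55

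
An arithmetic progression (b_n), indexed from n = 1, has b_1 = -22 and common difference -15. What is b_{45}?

b_n = -22 + (n - 1)·(-15).
b_{45} = -22 + 44·(-15) = -682.

-682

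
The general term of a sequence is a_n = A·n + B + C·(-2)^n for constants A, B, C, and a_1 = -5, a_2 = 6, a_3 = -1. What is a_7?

The three given values yield: A + B - 2C = -5; 2A + B + 4C = 6; 3A + B - 8C = -1.
Subtracting the first from the second: A + 6C = 11.
Subtracting the second from the third: A - 12C = -7.
Solving: C = 1, A = 5, then B = -8.
Therefore a_7 = 35 + (-8) + 1·(-128) = -101.

-101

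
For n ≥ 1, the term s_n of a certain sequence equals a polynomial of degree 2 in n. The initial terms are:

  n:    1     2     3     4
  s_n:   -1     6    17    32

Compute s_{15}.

1st diffs: 7, 11, 15.
2nd diffs: 4, 4 (constant).
Newton forward-difference form: s_n = -1 + 7·C(n-1,1) + 4·C(n-1,2).
At n = 15: n-1 = 14, so s_{15} = -1 + 98 + 364 = 461.

461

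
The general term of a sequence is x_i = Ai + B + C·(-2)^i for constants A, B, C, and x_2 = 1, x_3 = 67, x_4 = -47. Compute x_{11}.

Write the equations: 2A + B + 4C = 1; 3A + B - 8C = 67; 4A + B + 16C = -47.
Subtracting the first from the second: A - 12C = 66.
Subtracting the second from the third: A + 24C = -114.
Solving: C = -5, A = 6, then B = 9.
So x_i = 6·i + 9 + (-5)·(-2)^i; at i=11 this is 10315.

10315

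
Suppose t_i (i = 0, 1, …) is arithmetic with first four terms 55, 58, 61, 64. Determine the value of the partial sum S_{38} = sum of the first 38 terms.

4199

Common difference d = 3.
t_i = 55 + (i - 0)·3.
t_{37} = 166; S = 38·(55 + 166)/2 = 4199.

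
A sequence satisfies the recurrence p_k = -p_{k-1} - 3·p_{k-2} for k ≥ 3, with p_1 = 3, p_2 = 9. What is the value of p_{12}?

2556

Iterate the recurrence:
p_3 = -18; p_4 = -9; p_5 = 63; p_6 = -36; p_7 = -153; p_8 = 261; p_9 = 198; p_{10} = -981; p_{11} = 387; p_{12} = 2556.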